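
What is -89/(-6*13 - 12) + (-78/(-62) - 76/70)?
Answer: 22679/19530 ≈ 1.1612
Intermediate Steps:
-89/(-6*13 - 12) + (-78/(-62) - 76/70) = -89/(-78 - 12) + (-78*(-1/62) - 76*1/70) = -89/(-90) + (39/31 - 38/35) = -89*(-1/90) + 187/1085 = 89/90 + 187/1085 = 22679/19530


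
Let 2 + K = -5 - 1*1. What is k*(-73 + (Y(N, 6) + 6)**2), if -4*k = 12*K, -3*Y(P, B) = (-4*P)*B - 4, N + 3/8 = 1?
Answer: 5696/3 ≈ 1898.7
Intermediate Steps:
K = -8 (K = -2 + (-5 - 1*1) = -2 + (-5 - 1) = -2 - 6 = -8)
N = 5/8 (N = -3/8 + 1 = 5/8 ≈ 0.62500)
Y(P, B) = 4/3 + 4*B*P/3 (Y(P, B) = -((-4*P)*B - 4)/3 = -(-4*B*P - 4)/3 = -(-4 - 4*B*P)/3 = 4/3 + 4*B*P/3)
k = 24 (k = -3*(-8) = -1/4*(-96) = 24)
k*(-73 + (Y(N, 6) + 6)**2) = 24*(-73 + ((4/3 + (4/3)*6*(5/8)) + 6)**2) = 24*(-73 + ((4/3 + 5) + 6)**2) = 24*(-73 + (19/3 + 6)**2) = 24*(-73 + (37/3)**2) = 24*(-73 + 1369/9) = 24*(712/9) = 5696/3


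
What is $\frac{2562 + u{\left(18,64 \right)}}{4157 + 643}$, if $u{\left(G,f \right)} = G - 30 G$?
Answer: $\frac{17}{40} \approx 0.425$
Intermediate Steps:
$u{\left(G,f \right)} = - 29 G$
$\frac{2562 + u{\left(18,64 \right)}}{4157 + 643} = \frac{2562 - 522}{4157 + 643} = \frac{2562 - 522}{4800} = 2040 \cdot \frac{1}{4800} = \frac{17}{40}$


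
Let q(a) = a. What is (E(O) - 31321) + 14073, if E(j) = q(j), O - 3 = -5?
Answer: -17250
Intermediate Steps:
O = -2 (O = 3 - 5 = -2)
E(j) = j
(E(O) - 31321) + 14073 = (-2 - 31321) + 14073 = -31323 + 14073 = -17250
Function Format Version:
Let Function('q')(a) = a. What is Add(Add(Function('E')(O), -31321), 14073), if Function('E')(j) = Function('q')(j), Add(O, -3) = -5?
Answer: -17250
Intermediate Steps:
O = -2 (O = Add(3, -5) = -2)
Function('E')(j) = j
Add(Add(Function('E')(O), -31321), 14073) = Add(Add(-2, -31321), 14073) = Add(-31323, 14073) = -17250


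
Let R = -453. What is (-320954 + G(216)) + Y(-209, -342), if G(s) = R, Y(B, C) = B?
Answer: -321616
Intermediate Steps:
G(s) = -453
(-320954 + G(216)) + Y(-209, -342) = (-320954 - 453) - 209 = -321407 - 209 = -321616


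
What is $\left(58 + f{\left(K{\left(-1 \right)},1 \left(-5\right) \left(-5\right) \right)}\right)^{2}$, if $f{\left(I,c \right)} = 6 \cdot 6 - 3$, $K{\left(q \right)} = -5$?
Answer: $8281$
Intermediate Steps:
$f{\left(I,c \right)} = 33$ ($f{\left(I,c \right)} = 36 - 3 = 33$)
$\left(58 + f{\left(K{\left(-1 \right)},1 \left(-5\right) \left(-5\right) \right)}\right)^{2} = \left(58 + 33\right)^{2} = 91^{2} = 8281$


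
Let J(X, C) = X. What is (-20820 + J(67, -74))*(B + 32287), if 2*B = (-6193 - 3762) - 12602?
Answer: -871978801/2 ≈ -4.3599e+8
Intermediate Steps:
B = -22557/2 (B = ((-6193 - 3762) - 12602)/2 = (-9955 - 12602)/2 = (½)*(-22557) = -22557/2 ≈ -11279.)
(-20820 + J(67, -74))*(B + 32287) = (-20820 + 67)*(-22557/2 + 32287) = -20753*42017/2 = -871978801/2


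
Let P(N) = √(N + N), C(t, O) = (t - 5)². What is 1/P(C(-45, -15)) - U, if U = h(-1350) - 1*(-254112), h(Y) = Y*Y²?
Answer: 2460120888 + √2/100 ≈ 2.4601e+9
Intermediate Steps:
h(Y) = Y³
C(t, O) = (-5 + t)²
P(N) = √2*√N (P(N) = √(2*N) = √2*√N)
U = -2460120888 (U = (-1350)³ - 1*(-254112) = -2460375000 + 254112 = -2460120888)
1/P(C(-45, -15)) - U = 1/(√2*√((-5 - 45)²)) - 1*(-2460120888) = 1/(√2*√((-50)²)) + 2460120888 = 1/(√2*√2500) + 2460120888 = 1/(√2*50) + 2460120888 = 1/(50*√2) + 2460120888 = √2/100 + 2460120888 = 2460120888 + √2/100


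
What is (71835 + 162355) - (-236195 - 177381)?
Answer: 647766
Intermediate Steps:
(71835 + 162355) - (-236195 - 177381) = 234190 - 1*(-413576) = 234190 + 413576 = 647766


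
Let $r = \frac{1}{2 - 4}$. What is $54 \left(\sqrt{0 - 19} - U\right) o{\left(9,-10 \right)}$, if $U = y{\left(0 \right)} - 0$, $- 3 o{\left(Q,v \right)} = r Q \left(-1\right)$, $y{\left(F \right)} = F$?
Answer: $- 81 i \sqrt{19} \approx - 353.07 i$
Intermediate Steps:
$r = - \frac{1}{2}$ ($r = \frac{1}{-2} = - \frac{1}{2} \approx -0.5$)
$o{\left(Q,v \right)} = - \frac{Q}{6}$ ($o{\left(Q,v \right)} = - \frac{- \frac{Q}{2} \left(-1\right)}{3} = - \frac{\frac{1}{2} Q}{3} = - \frac{Q}{6}$)
$U = 0$ ($U = 0 - 0 = 0 + 0 = 0$)
$54 \left(\sqrt{0 - 19} - U\right) o{\left(9,-10 \right)} = 54 \left(\sqrt{0 - 19} - 0\right) \left(\left(- \frac{1}{6}\right) 9\right) = 54 \left(\sqrt{-19} + 0\right) \left(- \frac{3}{2}\right) = 54 \left(i \sqrt{19} + 0\right) \left(- \frac{3}{2}\right) = 54 i \sqrt{19} \left(- \frac{3}{2}\right) = - 81 i \sqrt{19}$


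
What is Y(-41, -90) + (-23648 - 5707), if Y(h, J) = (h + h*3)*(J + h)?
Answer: -7871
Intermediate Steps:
Y(h, J) = 4*h*(J + h) (Y(h, J) = (h + 3*h)*(J + h) = (4*h)*(J + h) = 4*h*(J + h))
Y(-41, -90) + (-23648 - 5707) = 4*(-41)*(-90 - 41) + (-23648 - 5707) = 4*(-41)*(-131) - 29355 = 21484 - 29355 = -7871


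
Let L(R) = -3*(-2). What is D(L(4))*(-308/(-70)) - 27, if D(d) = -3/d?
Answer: -146/5 ≈ -29.200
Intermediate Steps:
L(R) = 6
D(L(4))*(-308/(-70)) - 27 = (-3/6)*(-308/(-70)) - 27 = (-3*⅙)*(-308*(-1/70)) - 27 = -½*22/5 - 27 = -11/5 - 27 = -146/5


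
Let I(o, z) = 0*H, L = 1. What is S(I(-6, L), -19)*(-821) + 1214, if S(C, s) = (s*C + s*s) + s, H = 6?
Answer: -279568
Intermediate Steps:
I(o, z) = 0 (I(o, z) = 0*6 = 0)
S(C, s) = s + s² + C*s (S(C, s) = (C*s + s²) + s = (s² + C*s) + s = s + s² + C*s)
S(I(-6, L), -19)*(-821) + 1214 = -19*(1 + 0 - 19)*(-821) + 1214 = -19*(-18)*(-821) + 1214 = 342*(-821) + 1214 = -280782 + 1214 = -279568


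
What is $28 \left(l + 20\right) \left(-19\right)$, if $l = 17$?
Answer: $-19684$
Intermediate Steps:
$28 \left(l + 20\right) \left(-19\right) = 28 \left(17 + 20\right) \left(-19\right) = 28 \cdot 37 \left(-19\right) = 1036 \left(-19\right) = -19684$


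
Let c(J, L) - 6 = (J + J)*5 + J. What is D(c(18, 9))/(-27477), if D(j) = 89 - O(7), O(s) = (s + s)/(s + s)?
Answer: -88/27477 ≈ -0.0032027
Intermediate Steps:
O(s) = 1 (O(s) = (2*s)/((2*s)) = (2*s)*(1/(2*s)) = 1)
c(J, L) = 6 + 11*J (c(J, L) = 6 + ((J + J)*5 + J) = 6 + ((2*J)*5 + J) = 6 + (10*J + J) = 6 + 11*J)
D(j) = 88 (D(j) = 89 - 1*1 = 89 - 1 = 88)
D(c(18, 9))/(-27477) = 88/(-27477) = 88*(-1/27477) = -88/27477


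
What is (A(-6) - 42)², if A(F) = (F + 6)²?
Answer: 1764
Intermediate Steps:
A(F) = (6 + F)²
(A(-6) - 42)² = ((6 - 6)² - 42)² = (0² - 42)² = (0 - 42)² = (-42)² = 1764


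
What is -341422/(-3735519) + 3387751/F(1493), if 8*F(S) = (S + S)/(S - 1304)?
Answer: 9567186729936410/5577129867 ≈ 1.7154e+6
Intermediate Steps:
F(S) = S/(4*(-1304 + S)) (F(S) = ((S + S)/(S - 1304))/8 = ((2*S)/(-1304 + S))/8 = (2*S/(-1304 + S))/8 = S/(4*(-1304 + S)))
-341422/(-3735519) + 3387751/F(1493) = -341422/(-3735519) + 3387751/(((¼)*1493/(-1304 + 1493))) = -341422*(-1/3735519) + 3387751/(((¼)*1493/189)) = 341422/3735519 + 3387751/(((¼)*1493*(1/189))) = 341422/3735519 + 3387751/(1493/756) = 341422/3735519 + 3387751*(756/1493) = 341422/3735519 + 2561139756/1493 = 9567186729936410/5577129867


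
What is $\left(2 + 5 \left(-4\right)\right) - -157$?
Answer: $139$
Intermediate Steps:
$\left(2 + 5 \left(-4\right)\right) - -157 = \left(2 - 20\right) + 157 = -18 + 157 = 139$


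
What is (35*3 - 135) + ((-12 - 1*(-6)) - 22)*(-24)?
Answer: 642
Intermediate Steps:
(35*3 - 135) + ((-12 - 1*(-6)) - 22)*(-24) = (105 - 135) + ((-12 + 6) - 22)*(-24) = -30 + (-6 - 22)*(-24) = -30 - 28*(-24) = -30 + 672 = 642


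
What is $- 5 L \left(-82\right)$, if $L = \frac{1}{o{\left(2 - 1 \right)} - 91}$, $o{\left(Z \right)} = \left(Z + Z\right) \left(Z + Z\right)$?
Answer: $- \frac{410}{87} \approx -4.7126$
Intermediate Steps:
$o{\left(Z \right)} = 4 Z^{2}$ ($o{\left(Z \right)} = 2 Z 2 Z = 4 Z^{2}$)
$L = - \frac{1}{87}$ ($L = \frac{1}{4 \left(2 - 1\right)^{2} - 91} = \frac{1}{4 \cdot 1^{2} - 91} = \frac{1}{4 \cdot 1 - 91} = \frac{1}{4 - 91} = \frac{1}{-87} = - \frac{1}{87} \approx -0.011494$)
$- 5 L \left(-82\right) = \left(-5\right) \left(- \frac{1}{87}\right) \left(-82\right) = \frac{5}{87} \left(-82\right) = - \frac{410}{87}$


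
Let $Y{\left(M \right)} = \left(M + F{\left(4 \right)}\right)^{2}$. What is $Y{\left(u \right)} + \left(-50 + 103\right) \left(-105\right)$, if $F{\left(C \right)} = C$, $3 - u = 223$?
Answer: $41091$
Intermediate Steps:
$u = -220$ ($u = 3 - 223 = -220$)
$Y{\left(M \right)} = \left(4 + M\right)^{2}$ ($Y{\left(M \right)} = \left(M + 4\right)^{2} = \left(4 + M\right)^{2}$)
$Y{\left(u \right)} + \left(-50 + 103\right) \left(-105\right) = \left(4 - 220\right)^{2} + \left(-50 + 103\right) \left(-105\right) = \left(-216\right)^{2} + 53 \left(-105\right) = 46656 - 5565 = 41091$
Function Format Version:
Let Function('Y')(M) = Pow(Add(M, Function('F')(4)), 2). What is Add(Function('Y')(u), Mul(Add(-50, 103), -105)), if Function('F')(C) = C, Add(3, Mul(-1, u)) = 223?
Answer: 41091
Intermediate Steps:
u = -220 (u = Add(3, Mul(-1, 223)) = Add(3, -223) = -220)
Function('Y')(M) = Pow(Add(4, M), 2) (Function('Y')(M) = Pow(Add(M, 4), 2) = Pow(Add(4, M), 2))
Add(Function('Y')(u), Mul(Add(-50, 103), -105)) = Add(Pow(Add(4, -220), 2), Mul(Add(-50, 103), -105)) = Add(Pow(-216, 2), Mul(53, -105)) = Add(46656, -5565) = 41091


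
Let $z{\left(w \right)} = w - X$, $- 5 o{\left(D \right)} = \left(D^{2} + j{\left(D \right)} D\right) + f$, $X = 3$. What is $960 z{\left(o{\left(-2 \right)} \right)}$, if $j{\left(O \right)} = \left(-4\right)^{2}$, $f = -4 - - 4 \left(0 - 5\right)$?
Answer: $7104$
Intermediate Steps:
$f = -24$ ($f = -4 - \left(-4\right) \left(-5\right) = -4 - 20 = -24$)
$j{\left(O \right)} = 16$
$o{\left(D \right)} = \frac{24}{5} - \frac{16 D}{5} - \frac{D^{2}}{5}$ ($o{\left(D \right)} = - \frac{\left(D^{2} + 16 D\right) - 24}{5} = - \frac{-24 + D^{2} + 16 D}{5} = \frac{24}{5} - \frac{16 D}{5} - \frac{D^{2}}{5}$)
$z{\left(w \right)} = -3 + w$ ($z{\left(w \right)} = w - 3 = -3 + w$)
$960 z{\left(o{\left(-2 \right)} \right)} = 960 \left(-3 - \left(- \frac{56}{5} + \frac{4}{5}\right)\right) = 960 \left(-3 + \left(\frac{24}{5} + \frac{32}{5} - \frac{4}{5}\right)\right) = 960 \left(-3 + \frac{52}{5}\right) = 960 \cdot \frac{37}{5} = 7104$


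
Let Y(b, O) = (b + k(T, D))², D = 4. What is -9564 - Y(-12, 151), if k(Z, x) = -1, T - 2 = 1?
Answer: -9733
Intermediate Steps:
T = 3 (T = 2 + 1 = 3)
Y(b, O) = (-1 + b)² (Y(b, O) = (b - 1)² = (-1 + b)²)
-9564 - Y(-12, 151) = -9564 - (-1 - 12)² = -9564 - 1*(-13)² = -9564 - 1*169 = -9564 - 169 = -9733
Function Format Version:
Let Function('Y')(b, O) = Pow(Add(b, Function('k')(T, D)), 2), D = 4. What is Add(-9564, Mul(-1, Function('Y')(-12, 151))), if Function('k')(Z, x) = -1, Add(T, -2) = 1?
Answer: -9733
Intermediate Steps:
T = 3 (T = Add(2, 1) = 3)
Function('Y')(b, O) = Pow(Add(-1, b), 2) (Function('Y')(b, O) = Pow(Add(b, -1), 2) = Pow(Add(-1, b), 2))
Add(-9564, Mul(-1, Function('Y')(-12, 151))) = Add(-9564, Mul(-1, Pow(Add(-1, -12), 2))) = Add(-9564, Mul(-1, Pow(-13, 2))) = Add(-9564, Mul(-1, 169)) = Add(-9564, -169) = -9733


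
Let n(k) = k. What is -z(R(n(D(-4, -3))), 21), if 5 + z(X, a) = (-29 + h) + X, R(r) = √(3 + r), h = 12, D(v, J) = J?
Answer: 22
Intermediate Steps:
z(X, a) = -22 + X (z(X, a) = -5 + ((-29 + 12) + X) = -5 + (-17 + X) = -22 + X)
-z(R(n(D(-4, -3))), 21) = -(-22 + √(3 - 3)) = -(-22 + √0) = -(-22 + 0) = -1*(-22) = 22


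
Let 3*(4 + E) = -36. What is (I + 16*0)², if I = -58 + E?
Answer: 5476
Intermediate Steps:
E = -16 (E = -4 + (⅓)*(-36) = -4 - 12 = -16)
I = -74 (I = -58 - 16 = -74)
(I + 16*0)² = (-74 + 16*0)² = (-74 + 0)² = (-74)² = 5476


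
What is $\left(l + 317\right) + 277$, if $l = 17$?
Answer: $611$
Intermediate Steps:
$\left(l + 317\right) + 277 = \left(17 + 317\right) + 277 = 334 + 277 = 611$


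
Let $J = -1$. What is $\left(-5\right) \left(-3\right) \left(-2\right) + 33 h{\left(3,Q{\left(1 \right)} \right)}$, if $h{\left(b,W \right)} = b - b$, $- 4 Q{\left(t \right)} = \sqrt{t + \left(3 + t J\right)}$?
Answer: $-30$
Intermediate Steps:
$Q{\left(t \right)} = - \frac{\sqrt{3}}{4}$ ($Q{\left(t \right)} = - \frac{\sqrt{t + \left(3 + t \left(-1\right)\right)}}{4} = - \frac{\sqrt{t - \left(-3 + t\right)}}{4} = - \frac{\sqrt{3}}{4}$)
$h{\left(b,W \right)} = 0$
$\left(-5\right) \left(-3\right) \left(-2\right) + 33 h{\left(3,Q{\left(1 \right)} \right)} = \left(-5\right) \left(-3\right) \left(-2\right) + 33 \cdot 0 = 15 \left(-2\right) + 0 = -30 + 0 = -30$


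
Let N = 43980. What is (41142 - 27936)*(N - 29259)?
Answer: 194405526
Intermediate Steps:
(41142 - 27936)*(N - 29259) = (41142 - 27936)*(43980 - 29259) = 13206*14721 = 194405526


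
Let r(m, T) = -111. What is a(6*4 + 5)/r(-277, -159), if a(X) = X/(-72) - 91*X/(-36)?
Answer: -5249/7992 ≈ -0.65678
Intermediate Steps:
a(X) = 181*X/72 (a(X) = X*(-1/72) - 91*X*(-1/36) = -X/72 + 91*X/36 = 181*X/72)
a(6*4 + 5)/r(-277, -159) = (181*(6*4 + 5)/72)/(-111) = (181*(24 + 5)/72)*(-1/111) = ((181/72)*29)*(-1/111) = (5249/72)*(-1/111) = -5249/7992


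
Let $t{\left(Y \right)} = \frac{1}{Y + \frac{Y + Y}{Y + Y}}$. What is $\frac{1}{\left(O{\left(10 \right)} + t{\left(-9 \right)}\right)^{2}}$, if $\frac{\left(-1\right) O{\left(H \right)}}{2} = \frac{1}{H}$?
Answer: $\frac{1600}{169} \approx 9.4675$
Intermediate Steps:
$O{\left(H \right)} = - \frac{2}{H}$
$t{\left(Y \right)} = \frac{1}{1 + Y}$ ($t{\left(Y \right)} = \frac{1}{Y + \frac{2 Y}{2 Y}} = \frac{1}{Y + 2 Y \frac{1}{2 Y}} = \frac{1}{Y + 1} = \frac{1}{1 + Y}$)
$\frac{1}{\left(O{\left(10 \right)} + t{\left(-9 \right)}\right)^{2}} = \frac{1}{\left(- \frac{2}{10} + \frac{1}{1 - 9}\right)^{2}} = \frac{1}{\left(\left(-2\right) \frac{1}{10} + \frac{1}{-8}\right)^{2}} = \frac{1}{\left(- \frac{1}{5} - \frac{1}{8}\right)^{2}} = \frac{1}{\left(- \frac{13}{40}\right)^{2}} = \frac{1}{\frac{169}{1600}} = \frac{1600}{169}$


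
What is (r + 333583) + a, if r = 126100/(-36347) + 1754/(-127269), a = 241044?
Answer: 2658120094165523/4625846343 ≈ 5.7462e+5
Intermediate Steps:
r = -16112373538/4625846343 (r = 126100*(-1/36347) + 1754*(-1/127269) = -126100/36347 - 1754/127269 = -16112373538/4625846343 ≈ -3.4831)
(r + 333583) + a = (-16112373538/4625846343 + 333583) + 241044 = 1543087588263431/4625846343 + 241044 = 2658120094165523/4625846343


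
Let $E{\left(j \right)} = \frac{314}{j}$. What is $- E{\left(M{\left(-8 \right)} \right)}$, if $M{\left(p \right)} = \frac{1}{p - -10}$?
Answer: $-628$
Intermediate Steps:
$M{\left(p \right)} = \frac{1}{10 + p}$ ($M{\left(p \right)} = \frac{1}{p + 10} = \frac{1}{10 + p}$)
$- E{\left(M{\left(-8 \right)} \right)} = - \frac{314}{\frac{1}{10 - 8}} = - \frac{314}{\frac{1}{2}} = - 314 \frac{1}{\frac{1}{2}} = - 314 \cdot 2 = \left(-1\right) 628 = -628$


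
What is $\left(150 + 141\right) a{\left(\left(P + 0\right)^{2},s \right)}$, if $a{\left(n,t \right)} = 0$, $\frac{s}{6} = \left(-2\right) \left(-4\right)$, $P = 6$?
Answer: $0$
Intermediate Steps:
$s = 48$ ($s = 6 \left(\left(-2\right) \left(-4\right)\right) = 6 \cdot 8 = 48$)
$\left(150 + 141\right) a{\left(\left(P + 0\right)^{2},s \right)} = \left(150 + 141\right) 0 = 291 \cdot 0 = 0$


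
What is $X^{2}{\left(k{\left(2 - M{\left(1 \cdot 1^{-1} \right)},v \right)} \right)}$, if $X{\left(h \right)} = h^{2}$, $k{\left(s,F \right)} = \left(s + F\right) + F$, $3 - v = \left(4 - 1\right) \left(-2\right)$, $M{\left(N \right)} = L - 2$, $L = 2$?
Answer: $160000$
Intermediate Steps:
$M{\left(N \right)} = 0$ ($M{\left(N \right)} = 2 - 2 = 0$)
$v = 9$ ($v = 3 - \left(4 - 1\right) \left(-2\right) = 3 - 3 \left(-2\right) = 3 - -6 = 3 + 6 = 9$)
$k{\left(s,F \right)} = s + 2 F$ ($k{\left(s,F \right)} = \left(F + s\right) + F = s + 2 F$)
$X^{2}{\left(k{\left(2 - M{\left(1 \cdot 1^{-1} \right)},v \right)} \right)} = \left(\left(\left(2 - 0\right) + 2 \cdot 9\right)^{2}\right)^{2} = \left(\left(\left(2 + 0\right) + 18\right)^{2}\right)^{2} = \left(\left(2 + 18\right)^{2}\right)^{2} = \left(20^{2}\right)^{2} = 400^{2} = 160000$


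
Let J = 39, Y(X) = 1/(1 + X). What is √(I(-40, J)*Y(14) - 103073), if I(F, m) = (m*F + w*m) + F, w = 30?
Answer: I*√927915/3 ≈ 321.09*I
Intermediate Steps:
I(F, m) = F + 30*m + F*m (I(F, m) = (m*F + 30*m) + F = (F*m + 30*m) + F = (30*m + F*m) + F = F + 30*m + F*m)
√(I(-40, J)*Y(14) - 103073) = √((-40 + 30*39 - 40*39)/(1 + 14) - 103073) = √((-40 + 1170 - 1560)/15 - 103073) = √(-430*1/15 - 103073) = √(-86/3 - 103073) = √(-309305/3) = I*√927915/3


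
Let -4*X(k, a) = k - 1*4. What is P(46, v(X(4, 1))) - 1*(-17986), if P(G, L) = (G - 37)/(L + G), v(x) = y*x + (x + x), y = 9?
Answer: 827365/46 ≈ 17986.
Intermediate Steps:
X(k, a) = 1 - k/4 (X(k, a) = -(k - 1*4)/4 = -(k - 4)/4 = -(-4 + k)/4 = 1 - k/4)
v(x) = 11*x (v(x) = 9*x + (x + x) = 9*x + 2*x = 11*x)
P(G, L) = (-37 + G)/(G + L)
P(46, v(X(4, 1))) - 1*(-17986) = (-37 + 46)/(46 + 11*(1 - ¼*4)) - 1*(-17986) = 9/(46 + 11*(1 - 1)) + 17986 = 9/(46 + 11*0) + 17986 = 9/(46 + 0) + 17986 = 9/46 + 17986 = 827365/46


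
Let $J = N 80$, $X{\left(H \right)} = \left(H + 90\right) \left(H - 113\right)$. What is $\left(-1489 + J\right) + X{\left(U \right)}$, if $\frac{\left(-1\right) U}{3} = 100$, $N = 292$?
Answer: $108601$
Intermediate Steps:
$U = -300$ ($U = \left(-3\right) 100 = -300$)
$X{\left(H \right)} = \left(-113 + H\right) \left(90 + H\right)$ ($X{\left(H \right)} = \left(90 + H\right) \left(-113 + H\right) = \left(-113 + H\right) \left(90 + H\right)$)
$J = 23360$ ($J = 292 \cdot 80 = 23360$)
$\left(-1489 + J\right) + X{\left(U \right)} = \left(-1489 + 23360\right) - \left(3270 - 90000\right) = 21871 + \left(-10170 + 90000 + 6900\right) = 21871 + 86730 = 108601$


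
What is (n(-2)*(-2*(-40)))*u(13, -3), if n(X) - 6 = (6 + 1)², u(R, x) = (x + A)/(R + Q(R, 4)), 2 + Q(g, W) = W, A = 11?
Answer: 7040/3 ≈ 2346.7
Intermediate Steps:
Q(g, W) = -2 + W
u(R, x) = (11 + x)/(2 + R) (u(R, x) = (x + 11)/(R + (-2 + 4)) = (11 + x)/(R + 2) = (11 + x)/(2 + R))
n(X) = 55 (n(X) = 6 + (6 + 1)² = 6 + 7² = 6 + 49 = 55)
(n(-2)*(-2*(-40)))*u(13, -3) = (55*(-2*(-40)))*((11 - 3)/(2 + 13)) = (55*80)*(8/15) = 4400*((1/15)*8) = 4400*(8/15) = 7040/3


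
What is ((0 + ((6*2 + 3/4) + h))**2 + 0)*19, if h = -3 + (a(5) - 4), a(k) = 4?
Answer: 28899/16 ≈ 1806.2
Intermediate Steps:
h = -3 (h = -3 + (4 - 4) = -3 + 0 = -3)
((0 + ((6*2 + 3/4) + h))**2 + 0)*19 = ((0 + ((6*2 + 3/4) - 3))**2 + 0)*19 = ((0 + ((12 + 3*(1/4)) - 3))**2 + 0)*19 = ((0 + ((12 + 3/4) - 3))**2 + 0)*19 = ((0 + (51/4 - 3))**2 + 0)*19 = ((0 + 39/4)**2 + 0)*19 = ((39/4)**2 + 0)*19 = (1521/16 + 0)*19 = (1521/16)*19 = 28899/16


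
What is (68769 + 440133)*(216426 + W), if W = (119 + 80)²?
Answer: 130292652354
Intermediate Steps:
W = 39601 (W = 199² = 39601)
(68769 + 440133)*(216426 + W) = (68769 + 440133)*(216426 + 39601) = 508902*256027 = 130292652354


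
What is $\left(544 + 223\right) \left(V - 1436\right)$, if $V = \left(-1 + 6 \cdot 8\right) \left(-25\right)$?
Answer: $-2002637$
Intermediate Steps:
$V = -1175$ ($V = \left(-1 + 48\right) \left(-25\right) = 47 \left(-25\right) = -1175$)
$\left(544 + 223\right) \left(V - 1436\right) = \left(544 + 223\right) \left(-1175 - 1436\right) = 767 \left(-2611\right) = -2002637$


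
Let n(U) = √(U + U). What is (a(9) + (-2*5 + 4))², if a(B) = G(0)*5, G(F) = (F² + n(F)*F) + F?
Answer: 36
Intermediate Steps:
n(U) = √2*√U (n(U) = √(2*U) = √2*√U)
G(F) = F + F² + √2*F^(3/2) (G(F) = (F² + (√2*√F)*F) + F = (F² + √2*F^(3/2)) + F = F + F² + √2*F^(3/2))
a(B) = 0 (a(B) = (0*(1 + 0 + √2*√0))*5 = (0*(1 + 0 + √2*0))*5 = (0*(1 + 0 + 0))*5 = (0*1)*5 = 0*5 = 0)
(a(9) + (-2*5 + 4))² = (0 + (-2*5 + 4))² = (0 + (-10 + 4))² = (0 - 6)² = (-6)² = 36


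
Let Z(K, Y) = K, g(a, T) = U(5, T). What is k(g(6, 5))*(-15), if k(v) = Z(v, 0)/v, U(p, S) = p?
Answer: -15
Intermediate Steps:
g(a, T) = 5
k(v) = 1 (k(v) = v/v = 1)
k(g(6, 5))*(-15) = 1*(-15) = -15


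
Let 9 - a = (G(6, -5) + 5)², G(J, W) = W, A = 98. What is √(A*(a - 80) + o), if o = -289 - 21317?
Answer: 2*I*√7141 ≈ 169.01*I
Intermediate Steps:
o = -21606
a = 9 (a = 9 - (-5 + 5)² = 9 - 1*0² = 9 - 1*0 = 9 + 0 = 9)
√(A*(a - 80) + o) = √(98*(9 - 80) - 21606) = √(98*(-71) - 21606) = √(-6958 - 21606) = √(-28564) = 2*I*√7141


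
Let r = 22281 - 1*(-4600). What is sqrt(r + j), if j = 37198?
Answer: sqrt(64079) ≈ 253.14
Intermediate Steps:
r = 26881 (r = 22281 + 4600 = 26881)
sqrt(r + j) = sqrt(26881 + 37198) = sqrt(64079)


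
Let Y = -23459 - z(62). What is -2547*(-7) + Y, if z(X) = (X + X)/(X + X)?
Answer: -5631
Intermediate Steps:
z(X) = 1 (z(X) = (2*X)/((2*X)) = (2*X)*(1/(2*X)) = 1)
Y = -23460 (Y = -23459 - 1*1 = -23459 - 1 = -23460)
-2547*(-7) + Y = -2547*(-7) - 23460 = 17829 - 23460 = -5631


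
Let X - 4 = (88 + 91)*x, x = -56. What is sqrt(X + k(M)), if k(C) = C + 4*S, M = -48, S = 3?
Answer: 2*I*sqrt(2514) ≈ 100.28*I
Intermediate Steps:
k(C) = 12 + C (k(C) = C + 4*3 = C + 12 = 12 + C)
X = -10020 (X = 4 + (88 + 91)*(-56) = 4 + 179*(-56) = 4 - 10024 = -10020)
sqrt(X + k(M)) = sqrt(-10020 + (12 - 48)) = sqrt(-10020 - 36) = sqrt(-10056) = 2*I*sqrt(2514)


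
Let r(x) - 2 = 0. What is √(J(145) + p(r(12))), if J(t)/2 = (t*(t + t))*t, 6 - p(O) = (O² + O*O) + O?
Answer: 24*√21171 ≈ 3492.1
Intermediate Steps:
r(x) = 2 (r(x) = 2 + 0 = 2)
p(O) = 6 - O - 2*O² (p(O) = 6 - ((O² + O*O) + O) = 6 - ((O² + O²) + O) = 6 - (2*O² + O) = 6 - (O + 2*O²) = 6 + (-O - 2*O²) = 6 - O - 2*O²)
J(t) = 4*t³ (J(t) = 2*((t*(t + t))*t) = 2*((t*(2*t))*t) = 2*((2*t²)*t) = 2*(2*t³) = 4*t³)
√(J(145) + p(r(12))) = √(4*145³ + (6 - 1*2 - 2*2²)) = √(4*3048625 + (6 - 2 - 2*4)) = √(12194500 + (6 - 2 - 8)) = √(12194500 - 4) = √12194496 = 24*√21171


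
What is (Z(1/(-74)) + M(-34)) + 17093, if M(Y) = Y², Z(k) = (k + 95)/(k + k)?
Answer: 29469/2 ≈ 14735.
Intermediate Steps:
Z(k) = (95 + k)/(2*k) (Z(k) = (95 + k)/((2*k)) = (95 + k)*(1/(2*k)) = (95 + k)/(2*k))
(Z(1/(-74)) + M(-34)) + 17093 = ((95 + 1/(-74))/(2*(1/(-74))) + (-34)²) + 17093 = ((95 - 1/74)/(2*(-1/74)) + 1156) + 17093 = ((½)*(-74)*(7029/74) + 1156) + 17093 = (-7029/2 + 1156) + 17093 = -4717/2 + 17093 = 29469/2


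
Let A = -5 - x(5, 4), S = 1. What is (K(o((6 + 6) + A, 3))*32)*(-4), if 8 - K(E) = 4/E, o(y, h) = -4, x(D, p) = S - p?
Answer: -1152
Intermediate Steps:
x(D, p) = 1 - p
A = -2 (A = -5 - (1 - 1*4) = -5 - (1 - 4) = -5 - 1*(-3) = -5 + 3 = -2)
K(E) = 8 - 4/E
(K(o((6 + 6) + A, 3))*32)*(-4) = ((8 - 4/(-4))*32)*(-4) = ((8 - 4*(-¼))*32)*(-4) = ((8 + 1)*32)*(-4) = (9*32)*(-4) = 288*(-4) = -1152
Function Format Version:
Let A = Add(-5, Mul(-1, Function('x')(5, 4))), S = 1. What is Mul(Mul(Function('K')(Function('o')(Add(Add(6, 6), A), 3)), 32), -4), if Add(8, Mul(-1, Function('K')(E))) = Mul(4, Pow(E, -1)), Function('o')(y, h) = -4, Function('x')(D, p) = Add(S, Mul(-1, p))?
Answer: -1152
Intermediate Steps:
Function('x')(D, p) = Add(1, Mul(-1, p))
A = -2 (A = Add(-5, Mul(-1, Add(1, Mul(-1, 4)))) = Add(-5, Mul(-1, Add(1, -4))) = Add(-5, Mul(-1, -3)) = Add(-5, 3) = -2)
Function('K')(E) = Add(8, Mul(-4, Pow(E, -1))) (Function('K')(E) = Add(8, Mul(-1, Mul(4, Pow(E, -1)))) = Add(8, Mul(-4, Pow(E, -1))))
Mul(Mul(Function('K')(Function('o')(Add(Add(6, 6), A), 3)), 32), -4) = Mul(Mul(Add(8, Mul(-4, Pow(-4, -1))), 32), -4) = Mul(Mul(Add(8, Mul(-4, Rational(-1, 4))), 32), -4) = Mul(Mul(Add(8, 1), 32), -4) = Mul(Mul(9, 32), -4) = Mul(288, -4) = -1152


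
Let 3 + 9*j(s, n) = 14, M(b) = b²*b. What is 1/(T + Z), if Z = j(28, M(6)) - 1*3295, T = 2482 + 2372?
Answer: 9/14042 ≈ 0.00064093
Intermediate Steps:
M(b) = b³
j(s, n) = 11/9 (j(s, n) = -⅓ + (⅑)*14 = -⅓ + 14/9 = 11/9)
T = 4854
Z = -29644/9 (Z = 11/9 - 1*3295 = 11/9 - 3295 = -29644/9 ≈ -3293.8)
1/(T + Z) = 1/(4854 - 29644/9) = 1/(14042/9) = 9/14042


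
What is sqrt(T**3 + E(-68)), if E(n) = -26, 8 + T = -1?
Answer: I*sqrt(755) ≈ 27.477*I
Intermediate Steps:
T = -9 (T = -8 - 1 = -9)
sqrt(T**3 + E(-68)) = sqrt((-9)**3 - 26) = sqrt(-729 - 26) = sqrt(-755) = I*sqrt(755)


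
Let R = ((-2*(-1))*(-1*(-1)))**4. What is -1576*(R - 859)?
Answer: 1328568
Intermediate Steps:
R = 16 (R = (2*1)**4 = 2**4 = 16)
-1576*(R - 859) = -1576*(16 - 859) = -1576*(-843) = 1328568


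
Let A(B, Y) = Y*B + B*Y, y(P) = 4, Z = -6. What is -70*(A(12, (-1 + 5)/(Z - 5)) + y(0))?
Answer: 3640/11 ≈ 330.91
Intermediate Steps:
A(B, Y) = 2*B*Y (A(B, Y) = B*Y + B*Y = 2*B*Y)
-70*(A(12, (-1 + 5)/(Z - 5)) + y(0)) = -70*(2*12*((-1 + 5)/(-6 - 5)) + 4) = -70*(2*12*(4/(-11)) + 4) = -70*(2*12*(4*(-1/11)) + 4) = -70*(2*12*(-4/11) + 4) = -70*(-96/11 + 4) = -70*(-52/11) = 3640/11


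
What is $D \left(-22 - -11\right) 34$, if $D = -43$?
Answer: $16082$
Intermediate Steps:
$D \left(-22 - -11\right) 34 = - 43 \left(-22 - -11\right) 34 = - 43 \left(-22 + 11\right) 34 = \left(-43\right) \left(-11\right) 34 = 473 \cdot 34 = 16082$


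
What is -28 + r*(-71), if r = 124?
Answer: -8832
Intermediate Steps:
-28 + r*(-71) = -28 + 124*(-71) = -28 - 8804 = -8832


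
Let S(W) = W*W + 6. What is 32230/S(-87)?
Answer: 6446/1515 ≈ 4.2548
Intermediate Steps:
S(W) = 6 + W**2 (S(W) = W**2 + 6 = 6 + W**2)
32230/S(-87) = 32230/(6 + (-87)**2) = 32230/(6 + 7569) = 32230/7575 = 32230*(1/7575) = 6446/1515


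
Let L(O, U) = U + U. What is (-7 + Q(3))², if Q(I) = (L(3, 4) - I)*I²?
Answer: 1444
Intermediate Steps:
L(O, U) = 2*U
Q(I) = I²*(8 - I) (Q(I) = (2*4 - I)*I² = (8 - I)*I² = I²*(8 - I))
(-7 + Q(3))² = (-7 + 3²*(8 - 1*3))² = (-7 + 9*(8 - 3))² = (-7 + 9*5)² = (-7 + 45)² = 38² = 1444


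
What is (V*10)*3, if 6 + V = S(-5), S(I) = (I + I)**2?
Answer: 2820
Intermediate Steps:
S(I) = 4*I**2 (S(I) = (2*I)**2 = 4*I**2)
V = 94 (V = -6 + 4*(-5)**2 = -6 + 4*25 = -6 + 100 = 94)
(V*10)*3 = (94*10)*3 = 940*3 = 2820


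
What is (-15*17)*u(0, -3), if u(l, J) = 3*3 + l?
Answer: -2295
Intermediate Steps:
u(l, J) = 9 + l
(-15*17)*u(0, -3) = (-15*17)*(9 + 0) = -255*9 = -2295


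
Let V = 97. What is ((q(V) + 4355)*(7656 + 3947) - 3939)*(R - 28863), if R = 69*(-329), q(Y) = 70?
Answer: -2647261521504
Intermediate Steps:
R = -22701
((q(V) + 4355)*(7656 + 3947) - 3939)*(R - 28863) = ((70 + 4355)*(7656 + 3947) - 3939)*(-22701 - 28863) = (4425*11603 - 3939)*(-51564) = (51343275 - 3939)*(-51564) = 51339336*(-51564) = -2647261521504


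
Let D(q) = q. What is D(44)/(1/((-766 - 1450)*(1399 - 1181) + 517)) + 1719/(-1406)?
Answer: -29853774063/1406 ≈ -2.1233e+7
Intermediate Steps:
D(44)/(1/((-766 - 1450)*(1399 - 1181) + 517)) + 1719/(-1406) = 44/(1/((-766 - 1450)*(1399 - 1181) + 517)) + 1719/(-1406) = 44/(1/(-2216*218 + 517)) + 1719*(-1/1406) = 44/(1/(-483088 + 517)) - 1719/1406 = 44/(1/(-482571)) - 1719/1406 = 44/(-1/482571) - 1719/1406 = 44*(-482571) - 1719/1406 = -21233124 - 1719/1406 = -29853774063/1406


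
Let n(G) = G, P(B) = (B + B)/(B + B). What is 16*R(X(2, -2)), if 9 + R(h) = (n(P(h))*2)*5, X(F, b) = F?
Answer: 16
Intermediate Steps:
P(B) = 1 (P(B) = (2*B)/((2*B)) = (2*B)*(1/(2*B)) = 1)
R(h) = 1 (R(h) = -9 + (1*2)*5 = -9 + 2*5 = -9 + 10 = 1)
16*R(X(2, -2)) = 16*1 = 16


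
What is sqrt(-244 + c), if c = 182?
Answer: I*sqrt(62) ≈ 7.874*I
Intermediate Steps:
sqrt(-244 + c) = sqrt(-244 + 182) = sqrt(-62) = I*sqrt(62)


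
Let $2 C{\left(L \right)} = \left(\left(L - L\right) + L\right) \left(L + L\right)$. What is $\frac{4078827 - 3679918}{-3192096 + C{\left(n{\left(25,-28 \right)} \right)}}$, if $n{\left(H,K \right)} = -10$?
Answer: $- \frac{398909}{3191996} \approx -0.12497$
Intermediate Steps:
$C{\left(L \right)} = L^{2}$ ($C{\left(L \right)} = \frac{\left(\left(L - L\right) + L\right) \left(L + L\right)}{2} = \frac{\left(0 + L\right) 2 L}{2} = \frac{L 2 L}{2} = \frac{2 L^{2}}{2} = L^{2}$)
$\frac{4078827 - 3679918}{-3192096 + C{\left(n{\left(25,-28 \right)} \right)}} = \frac{4078827 - 3679918}{-3192096 + \left(-10\right)^{2}} = \frac{398909}{-3192096 + 100} = \frac{398909}{-3191996} = 398909 \left(- \frac{1}{3191996}\right) = - \frac{398909}{3191996}$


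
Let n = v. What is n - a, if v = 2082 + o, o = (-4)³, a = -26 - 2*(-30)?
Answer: 1984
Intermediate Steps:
a = 34 (a = -26 + 60 = 34)
o = -64
v = 2018 (v = 2082 - 64 = 2018)
n = 2018
n - a = 2018 - 1*34 = 2018 - 34 = 1984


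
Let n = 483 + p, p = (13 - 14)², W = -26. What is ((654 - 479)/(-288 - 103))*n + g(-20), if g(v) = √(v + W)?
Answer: -84700/391 + I*√46 ≈ -216.62 + 6.7823*I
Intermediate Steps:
p = 1 (p = (-1)² = 1)
g(v) = √(-26 + v) (g(v) = √(v - 26) = √(-26 + v))
n = 484 (n = 483 + 1 = 484)
((654 - 479)/(-288 - 103))*n + g(-20) = ((654 - 479)/(-288 - 103))*484 + √(-26 - 20) = (175/(-391))*484 + √(-46) = (175*(-1/391))*484 + I*√46 = -175/391*484 + I*√46 = -84700/391 + I*√46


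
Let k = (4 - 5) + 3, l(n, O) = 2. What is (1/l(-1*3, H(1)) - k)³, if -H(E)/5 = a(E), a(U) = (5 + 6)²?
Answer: -27/8 ≈ -3.3750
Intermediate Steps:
a(U) = 121 (a(U) = 11² = 121)
H(E) = -605 (H(E) = -5*121 = -605)
k = 2 (k = -1 + 3 = 2)
(1/l(-1*3, H(1)) - k)³ = (1/2 - 1*2)³ = (½ - 2)³ = (-3/2)³ = -27/8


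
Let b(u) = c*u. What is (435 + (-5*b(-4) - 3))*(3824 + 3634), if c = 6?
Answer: 4116816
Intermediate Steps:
b(u) = 6*u
(435 + (-5*b(-4) - 3))*(3824 + 3634) = (435 + (-30*(-4) - 3))*(3824 + 3634) = (435 + (-5*(-24) - 3))*7458 = (435 + (120 - 3))*7458 = (435 + 117)*7458 = 552*7458 = 4116816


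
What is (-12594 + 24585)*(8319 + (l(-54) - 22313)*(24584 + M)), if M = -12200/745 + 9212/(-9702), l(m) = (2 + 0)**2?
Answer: -32312867299867021/4917 ≈ -6.5717e+12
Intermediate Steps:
l(m) = 4 (l(m) = 2**2 = 4)
M = -255566/14751 (M = -12200*1/745 + 9212*(-1/9702) = -2440/149 - 94/99 = -255566/14751 ≈ -17.325)
(-12594 + 24585)*(8319 + (l(-54) - 22313)*(24584 + M)) = (-12594 + 24585)*(8319 + (4 - 22313)*(24584 - 255566/14751)) = 11991*(8319 - 22309*362383018/14751) = 11991*(8319 - 8084402748562/14751) = 11991*(-8084280034993/14751) = -32312867299867021/4917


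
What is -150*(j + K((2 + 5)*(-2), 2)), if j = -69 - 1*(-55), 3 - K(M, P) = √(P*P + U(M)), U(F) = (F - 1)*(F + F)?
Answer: 1650 + 300*√106 ≈ 4738.7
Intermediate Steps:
U(F) = 2*F*(-1 + F) (U(F) = (-1 + F)*(2*F) = 2*F*(-1 + F))
K(M, P) = 3 - √(P² + 2*M*(-1 + M)) (K(M, P) = 3 - √(P*P + 2*M*(-1 + M)) = 3 - √(P² + 2*M*(-1 + M)))
j = -14 (j = -69 + 55 = -14)
-150*(j + K((2 + 5)*(-2), 2)) = -150*(-14 + (3 - √(2² + 2*((2 + 5)*(-2))*(-1 + (2 + 5)*(-2))))) = -150*(-14 + (3 - √(4 + 2*(7*(-2))*(-1 + 7*(-2))))) = -150*(-14 + (3 - √(4 + 2*(-14)*(-1 - 14)))) = -150*(-14 + (3 - √(4 + 2*(-14)*(-15)))) = -150*(-14 + (3 - √(4 + 420))) = -150*(-14 + (3 - √424)) = -150*(-14 + (3 - 2*√106)) = -150*(-11 - 2*√106) = 1650 + 300*√106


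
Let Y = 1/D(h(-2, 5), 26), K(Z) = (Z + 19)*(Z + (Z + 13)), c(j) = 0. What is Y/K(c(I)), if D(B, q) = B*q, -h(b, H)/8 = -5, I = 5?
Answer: 1/256880 ≈ 3.8929e-6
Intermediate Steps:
h(b, H) = 40 (h(b, H) = -8*(-5) = 40)
K(Z) = (13 + 2*Z)*(19 + Z) (K(Z) = (19 + Z)*(Z + (13 + Z)) = (19 + Z)*(13 + 2*Z) = (13 + 2*Z)*(19 + Z))
Y = 1/1040 (Y = 1/(40*26) = 1/1040 ≈ 0.00096154)
Y/K(c(I)) = 1/(1040*(247 + 2*0² + 51*0)) = 1/(1040*(247 + 2*0 + 0)) = 1/(1040*(247 + 0 + 0)) = (1/1040)/247 = (1/1040)*(1/247) = 1/256880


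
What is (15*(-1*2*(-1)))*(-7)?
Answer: -210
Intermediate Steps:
(15*(-1*2*(-1)))*(-7) = (15*(-2*(-1)))*(-7) = (15*2)*(-7) = 30*(-7) = -210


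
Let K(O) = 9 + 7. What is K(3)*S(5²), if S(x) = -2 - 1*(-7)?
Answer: 80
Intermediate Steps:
K(O) = 16
S(x) = 5 (S(x) = -2 + 7 = 5)
K(3)*S(5²) = 16*5 = 80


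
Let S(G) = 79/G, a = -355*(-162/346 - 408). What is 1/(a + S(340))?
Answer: 58820/8529279167 ≈ 6.8962e-6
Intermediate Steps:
a = 25086075/173 (a = -355*(-162*1/346 - 408) = -355*(-81/173 - 408) = -355*(-70665/173) = 25086075/173 ≈ 1.4501e+5)
1/(a + S(340)) = 1/(25086075/173 + 79/340) = 1/(8529279167/58820) = 58820/8529279167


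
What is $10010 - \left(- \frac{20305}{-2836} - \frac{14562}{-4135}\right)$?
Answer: $\frac{117260609593}{11726860} \approx 9999.3$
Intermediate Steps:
$10010 - \left(- \frac{20305}{-2836} - \frac{14562}{-4135}\right) = 10010 - \left(\left(-20305\right) \left(- \frac{1}{2836}\right) - - \frac{14562}{4135}\right) = 10010 - \left(\frac{20305}{2836} + \frac{14562}{4135}\right) = 10010 - \frac{125259007}{11726860} = \frac{117260609593}{11726860}$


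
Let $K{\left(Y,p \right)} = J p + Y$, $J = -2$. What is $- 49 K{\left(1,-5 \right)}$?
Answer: $-539$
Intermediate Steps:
$K{\left(Y,p \right)} = Y - 2 p$ ($K{\left(Y,p \right)} = - 2 p + Y = Y - 2 p$)
$- 49 K{\left(1,-5 \right)} = - 49 \left(1 - -10\right) = - 49 \left(1 + 10\right) = \left(-49\right) 11 = -539$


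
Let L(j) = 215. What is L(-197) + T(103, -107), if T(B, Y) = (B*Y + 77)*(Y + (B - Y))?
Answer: -1127017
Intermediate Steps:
T(B, Y) = B*(77 + B*Y) (T(B, Y) = (77 + B*Y)*B = B*(77 + B*Y))
L(-197) + T(103, -107) = 215 + 103*(77 + 103*(-107)) = 215 + 103*(77 - 11021) = 215 + 103*(-10944) = 215 - 1127232 = -1127017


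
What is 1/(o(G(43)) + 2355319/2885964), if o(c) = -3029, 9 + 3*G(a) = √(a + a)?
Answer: -2885964/8739229637 ≈ -0.00033023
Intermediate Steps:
G(a) = -3 + √2*√a/3 (G(a) = -3 + √(a + a)/3 = -3 + √(2*a)/3 = -3 + (√2*√a)/3 = -3 + √2*√a/3)
1/(o(G(43)) + 2355319/2885964) = 1/(-3029 + 2355319/2885964) = 1/(-8739229637/2885964) = -2885964/8739229637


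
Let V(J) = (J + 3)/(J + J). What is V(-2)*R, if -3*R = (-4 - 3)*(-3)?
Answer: 7/4 ≈ 1.7500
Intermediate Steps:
V(J) = (3 + J)/(2*J) (V(J) = (3 + J)/((2*J)) = (3 + J)*(1/(2*J)) = (3 + J)/(2*J))
R = -7 (R = -(-4 - 3)*(-3)/3 = -(-7)*(-3)/3 = -⅓*21 = -7)
V(-2)*R = ((½)*(3 - 2)/(-2))*(-7) = ((½)*(-½)*1)*(-7) = -¼*(-7) = 7/4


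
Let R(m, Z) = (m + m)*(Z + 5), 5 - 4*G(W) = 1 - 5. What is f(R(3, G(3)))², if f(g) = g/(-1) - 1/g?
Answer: 57350329/30276 ≈ 1894.3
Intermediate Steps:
G(W) = 9/4 (G(W) = 5/4 - (1 - 5)/4 = 5/4 - ¼*(-4) = 5/4 + 1 = 9/4)
R(m, Z) = 2*m*(5 + Z) (R(m, Z) = (2*m)*(5 + Z) = 2*m*(5 + Z))
f(g) = -g - 1/g (f(g) = g*(-1) - 1/g = -g - 1/g)
f(R(3, G(3)))² = (-2*3*(5 + 9/4) - 1/(2*3*(5 + 9/4)))² = (-2*3*29/4 - 1/(2*3*(29/4)))² = (-1*87/2 - 1/87/2)² = (-87/2 - 1*2/87)² = (-87/2 - 2/87)² = (-7573/174)² = 57350329/30276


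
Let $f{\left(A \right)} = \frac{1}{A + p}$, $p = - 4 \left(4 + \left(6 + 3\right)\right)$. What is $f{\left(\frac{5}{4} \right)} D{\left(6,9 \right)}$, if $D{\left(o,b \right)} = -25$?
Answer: $\frac{100}{203} \approx 0.49261$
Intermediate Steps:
$p = -52$ ($p = - 4 \left(4 + 9\right) = \left(-4\right) 13 = -52$)
$f{\left(A \right)} = \frac{1}{-52 + A}$ ($f{\left(A \right)} = \frac{1}{A - 52} = \frac{1}{-52 + A}$)
$f{\left(\frac{5}{4} \right)} D{\left(6,9 \right)} = \frac{1}{-52 + \frac{5}{4}} \left(-25\right) = \frac{1}{- \frac{203}{4}} \left(-25\right) = \left(- \frac{4}{203}\right) \left(-25\right) = \frac{100}{203}$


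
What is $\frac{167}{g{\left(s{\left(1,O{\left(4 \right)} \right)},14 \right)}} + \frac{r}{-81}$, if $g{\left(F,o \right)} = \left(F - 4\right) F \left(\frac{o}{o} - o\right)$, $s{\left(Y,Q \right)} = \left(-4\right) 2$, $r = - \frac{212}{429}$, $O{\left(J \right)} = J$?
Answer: $- \frac{142013}{1111968} \approx -0.12771$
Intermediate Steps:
$r = - \frac{212}{429}$ ($r = \left(-212\right) \frac{1}{429} = - \frac{212}{429} \approx -0.49417$)
$s{\left(Y,Q \right)} = -8$
$g{\left(F,o \right)} = F \left(1 - o\right) \left(-4 + F\right)$ ($g{\left(F,o \right)} = \left(-4 + F\right) F \left(1 - o\right) = F \left(1 - o\right) \left(-4 + F\right)$)
$\frac{167}{g{\left(s{\left(1,O{\left(4 \right)} \right)},14 \right)}} + \frac{r}{-81} = \frac{167}{\left(-8\right) \left(-4 - 8 + 4 \cdot 14 - \left(-8\right) 14\right)} - \frac{212}{429 \left(-81\right)} = \frac{167}{\left(-8\right) \left(-4 - 8 + 56 + 112\right)} - - \frac{212}{34749} = \frac{167}{\left(-8\right) 156} + \frac{212}{34749} = \frac{167}{-1248} + \frac{212}{34749} = 167 \left(- \frac{1}{1248}\right) + \frac{212}{34749} = - \frac{167}{1248} + \frac{212}{34749} = - \frac{142013}{1111968}$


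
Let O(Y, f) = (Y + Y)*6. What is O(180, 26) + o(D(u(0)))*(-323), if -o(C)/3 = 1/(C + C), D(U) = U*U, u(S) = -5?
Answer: 108969/50 ≈ 2179.4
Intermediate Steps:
O(Y, f) = 12*Y (O(Y, f) = (2*Y)*6 = 12*Y)
D(U) = U²
o(C) = -3/(2*C) (o(C) = -3/(C + C) = -3*1/(2*C) = -3/(2*C))
O(180, 26) + o(D(u(0)))*(-323) = 12*180 - 3/(2*((-5)²))*(-323) = 2160 - 3/2/25*(-323) = 2160 - 3/2*1/25*(-323) = 2160 - 3/50*(-323) = 2160 + 969/50 = 108969/50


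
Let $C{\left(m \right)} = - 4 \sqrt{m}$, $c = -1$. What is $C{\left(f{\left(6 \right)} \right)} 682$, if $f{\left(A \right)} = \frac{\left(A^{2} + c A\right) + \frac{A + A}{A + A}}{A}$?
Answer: $- \frac{1364 \sqrt{186}}{3} \approx -6200.8$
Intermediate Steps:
$f{\left(A \right)} = \frac{1 + A^{2} - A}{A}$ ($f{\left(A \right)} = \frac{\left(A^{2} - A\right) + \frac{A + A}{A + A}}{A} = \frac{\left(A^{2} - A\right) + \frac{2 A}{2 A}}{A} = \frac{\left(A^{2} - A\right) + 2 A \frac{1}{2 A}}{A} = \frac{\left(A^{2} - A\right) + 1}{A} = \frac{1 + A^{2} - A}{A}$)
$C{\left(f{\left(6 \right)} \right)} 682 = - 4 \sqrt{-1 + 6 + \frac{1}{6}} \cdot 682 = - 4 \sqrt{\frac{31}{6}} \cdot 682 = - 4 \frac{\sqrt{186}}{6} \cdot 682 = - \frac{2 \sqrt{186}}{3} \cdot 682 = - \frac{1364 \sqrt{186}}{3}$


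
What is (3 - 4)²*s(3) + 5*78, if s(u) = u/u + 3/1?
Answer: 394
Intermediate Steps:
s(u) = 4 (s(u) = 1 + 3*1 = 1 + 3 = 4)
(3 - 4)²*s(3) + 5*78 = (3 - 4)²*4 + 5*78 = (-1)²*4 + 390 = 1*4 + 390 = 4 + 390 = 394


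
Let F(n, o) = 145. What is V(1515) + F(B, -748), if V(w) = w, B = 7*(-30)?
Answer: 1660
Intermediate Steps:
B = -210
V(1515) + F(B, -748) = 1515 + 145 = 1660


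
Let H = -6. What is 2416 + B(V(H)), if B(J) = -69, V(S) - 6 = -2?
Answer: 2347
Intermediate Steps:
V(S) = 4 (V(S) = 6 - 2 = 4)
2416 + B(V(H)) = 2416 - 69 = 2347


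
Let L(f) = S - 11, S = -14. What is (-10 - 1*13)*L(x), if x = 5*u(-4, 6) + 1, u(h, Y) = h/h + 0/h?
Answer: 575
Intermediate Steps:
u(h, Y) = 1 (u(h, Y) = 1 + 0 = 1)
x = 6 (x = 5*1 + 1 = 5 + 1 = 6)
L(f) = -25 (L(f) = -14 - 11 = -25)
(-10 - 1*13)*L(x) = (-10 - 1*13)*(-25) = (-10 - 13)*(-25) = -23*(-25) = 575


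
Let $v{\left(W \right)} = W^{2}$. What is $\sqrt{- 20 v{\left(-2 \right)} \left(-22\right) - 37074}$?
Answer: $i \sqrt{35314} \approx 187.92 i$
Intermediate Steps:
$\sqrt{- 20 v{\left(-2 \right)} \left(-22\right) - 37074} = \sqrt{- 20 \left(-2\right)^{2} \left(-22\right) - 37074} = \sqrt{\left(-20\right) 4 \left(-22\right) - 37074} = \sqrt{\left(-80\right) \left(-22\right) - 37074} = \sqrt{1760 - 37074} = \sqrt{-35314} = i \sqrt{35314}$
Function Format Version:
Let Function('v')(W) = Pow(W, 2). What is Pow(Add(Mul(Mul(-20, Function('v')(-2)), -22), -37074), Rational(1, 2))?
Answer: Mul(I, Pow(35314, Rational(1, 2))) ≈ Mul(187.92, I)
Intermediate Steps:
Pow(Add(Mul(Mul(-20, Function('v')(-2)), -22), -37074), Rational(1, 2)) = Pow(Add(Mul(Mul(-20, Pow(-2, 2)), -22), -37074), Rational(1, 2)) = Pow(Add(Mul(Mul(-20, 4), -22), -37074), Rational(1, 2)) = Pow(Add(Mul(-80, -22), -37074), Rational(1, 2)) = Pow(Add(1760, -37074), Rational(1, 2)) = Pow(-35314, Rational(1, 2)) = Mul(I, Pow(35314, Rational(1, 2)))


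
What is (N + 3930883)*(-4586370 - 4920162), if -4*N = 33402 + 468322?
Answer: -36176651212464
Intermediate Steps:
N = -125431 (N = -(33402 + 468322)/4 = -¼*501724 = -125431)
(N + 3930883)*(-4586370 - 4920162) = (-125431 + 3930883)*(-4586370 - 4920162) = 3805452*(-9506532) = -36176651212464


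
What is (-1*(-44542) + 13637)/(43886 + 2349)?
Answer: 58179/46235 ≈ 1.2583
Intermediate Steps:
(-1*(-44542) + 13637)/(43886 + 2349) = (44542 + 13637)/46235 = 58179*(1/46235) = 58179/46235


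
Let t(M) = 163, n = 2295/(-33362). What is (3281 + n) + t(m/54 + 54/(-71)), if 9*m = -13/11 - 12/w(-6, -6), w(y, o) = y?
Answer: 114896433/33362 ≈ 3443.9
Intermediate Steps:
m = 1/11 (m = (-13/11 - 12/(-6))/9 = (-13*1/11 - 12*(-⅙))/9 = (-13/11 + 2)/9 = (⅑)*(9/11) = 1/11 ≈ 0.090909)
n = -2295/33362 (n = 2295*(-1/33362) = -2295/33362 ≈ -0.068791)
(3281 + n) + t(m/54 + 54/(-71)) = (3281 - 2295/33362) + 163 = 109458427/33362 + 163 = 114896433/33362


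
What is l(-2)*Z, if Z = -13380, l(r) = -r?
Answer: -26760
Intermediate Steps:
l(-2)*Z = -1*(-2)*(-13380) = 2*(-13380) = -26760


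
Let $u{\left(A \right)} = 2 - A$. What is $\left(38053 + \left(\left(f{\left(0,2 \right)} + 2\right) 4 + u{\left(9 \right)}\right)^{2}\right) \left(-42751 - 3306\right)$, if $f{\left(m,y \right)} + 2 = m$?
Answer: $-1754863814$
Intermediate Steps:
$f{\left(m,y \right)} = -2 + m$
$\left(38053 + \left(\left(f{\left(0,2 \right)} + 2\right) 4 + u{\left(9 \right)}\right)^{2}\right) \left(-42751 - 3306\right) = \left(38053 + \left(\left(\left(-2 + 0\right) + 2\right) 4 + \left(2 - 9\right)\right)^{2}\right) \left(-42751 - 3306\right) = \left(38053 + \left(\left(-2 + 2\right) 4 + \left(2 - 9\right)\right)^{2}\right) \left(-46057\right) = \left(38053 + \left(0 \cdot 4 - 7\right)^{2}\right) \left(-46057\right) = \left(38053 + \left(0 - 7\right)^{2}\right) \left(-46057\right) = \left(38053 + \left(-7\right)^{2}\right) \left(-46057\right) = \left(38053 + 49\right) \left(-46057\right) = 38102 \left(-46057\right) = -1754863814$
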